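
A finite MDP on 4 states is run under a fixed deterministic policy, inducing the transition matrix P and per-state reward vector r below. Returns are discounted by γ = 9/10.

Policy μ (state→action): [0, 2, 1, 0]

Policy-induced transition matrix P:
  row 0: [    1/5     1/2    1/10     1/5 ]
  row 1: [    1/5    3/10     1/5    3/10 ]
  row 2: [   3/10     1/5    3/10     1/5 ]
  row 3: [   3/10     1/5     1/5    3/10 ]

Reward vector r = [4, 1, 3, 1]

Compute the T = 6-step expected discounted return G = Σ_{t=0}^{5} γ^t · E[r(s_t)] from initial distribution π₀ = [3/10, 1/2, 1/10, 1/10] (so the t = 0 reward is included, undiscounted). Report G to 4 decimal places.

t=0: π = [0.3000, 0.5000, 0.1000, 0.1000], E[r] = 2.1000, γ^t·E[r] = 2.100000, running G = 2.100000
t=1: π = [0.2200, 0.3400, 0.1800, 0.2600], E[r] = 2.0200, γ^t·E[r] = 1.818000, running G = 3.918000
t=2: π = [0.2440, 0.3000, 0.1960, 0.2600], E[r] = 2.1240, γ^t·E[r] = 1.720440, running G = 5.638440
t=3: π = [0.2456, 0.3032, 0.1952, 0.2560], E[r] = 2.1272, γ^t·E[r] = 1.550729, running G = 7.189169
t=4: π = [0.2451, 0.3040, 0.1950, 0.2559], E[r] = 2.1253, γ^t·E[r] = 1.394396, running G = 8.583565
t=5: π = [0.2451, 0.3039, 0.1950, 0.2560], E[r] = 2.1252, γ^t·E[r] = 1.254928, running G = 9.838493

G = 9.8385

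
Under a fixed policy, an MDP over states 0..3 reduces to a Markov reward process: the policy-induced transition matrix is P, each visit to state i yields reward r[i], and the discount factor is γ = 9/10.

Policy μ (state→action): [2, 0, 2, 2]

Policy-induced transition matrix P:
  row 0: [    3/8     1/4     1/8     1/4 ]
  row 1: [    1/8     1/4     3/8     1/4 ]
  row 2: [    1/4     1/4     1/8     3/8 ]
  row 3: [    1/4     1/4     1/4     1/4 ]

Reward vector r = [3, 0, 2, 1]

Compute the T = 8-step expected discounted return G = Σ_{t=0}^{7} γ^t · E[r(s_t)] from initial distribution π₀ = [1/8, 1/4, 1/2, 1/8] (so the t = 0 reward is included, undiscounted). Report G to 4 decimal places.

G = 8.3670

t=0: π = [0.1250, 0.2500, 0.5000, 0.1250], E[r] = 1.5000, γ^t·E[r] = 1.500000, running G = 1.500000
t=1: π = [0.2344, 0.2500, 0.2031, 0.3125], E[r] = 1.4219, γ^t·E[r] = 1.279688, running G = 2.779688
t=2: π = [0.2480, 0.2500, 0.2266, 0.2754], E[r] = 1.4727, γ^t·E[r] = 1.192852, running G = 3.972539
t=3: π = [0.2498, 0.2500, 0.2219, 0.2783], E[r] = 1.4714, γ^t·E[r] = 1.072677, running G = 5.045216
t=4: π = [0.2500, 0.2500, 0.2223, 0.2777], E[r] = 1.4722, γ^t·E[r] = 0.965929, running G = 6.011145
t=5: π = [0.2500, 0.2500, 0.2222, 0.2778], E[r] = 1.4722, γ^t·E[r] = 0.869325, running G = 6.880470
t=6: π = [0.2500, 0.2500, 0.2222, 0.2778], E[r] = 1.4722, γ^t·E[r] = 0.782399, running G = 7.662870
t=7: π = [0.2500, 0.2500, 0.2222, 0.2778], E[r] = 1.4722, γ^t·E[r] = 0.704159, running G = 8.367029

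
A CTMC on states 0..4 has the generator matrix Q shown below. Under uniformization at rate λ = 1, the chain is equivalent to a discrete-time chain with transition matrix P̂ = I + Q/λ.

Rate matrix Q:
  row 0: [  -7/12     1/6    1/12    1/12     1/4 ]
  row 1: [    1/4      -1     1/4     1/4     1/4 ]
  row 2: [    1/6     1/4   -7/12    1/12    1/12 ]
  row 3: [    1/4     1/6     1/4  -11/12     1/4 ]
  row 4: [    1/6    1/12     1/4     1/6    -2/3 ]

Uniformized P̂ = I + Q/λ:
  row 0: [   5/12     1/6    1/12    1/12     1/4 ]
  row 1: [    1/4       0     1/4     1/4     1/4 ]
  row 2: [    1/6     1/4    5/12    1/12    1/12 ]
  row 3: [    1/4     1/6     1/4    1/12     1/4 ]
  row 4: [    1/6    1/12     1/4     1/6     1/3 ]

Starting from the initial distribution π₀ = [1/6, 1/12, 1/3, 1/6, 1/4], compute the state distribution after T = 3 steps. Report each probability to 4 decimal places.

t=0: π = [0.1667, 0.0833, 0.3333, 0.1667, 0.2500]
t=1: π = [0.2292, 0.1597, 0.2778, 0.1181, 0.2153]
t=2: π = [0.2471, 0.1453, 0.2581, 0.1279, 0.2216]
t=3: π = [0.2512, 0.1455, 0.2518, 0.1260, 0.2255]

π = [0.2512, 0.1455, 0.2518, 0.1260, 0.2255]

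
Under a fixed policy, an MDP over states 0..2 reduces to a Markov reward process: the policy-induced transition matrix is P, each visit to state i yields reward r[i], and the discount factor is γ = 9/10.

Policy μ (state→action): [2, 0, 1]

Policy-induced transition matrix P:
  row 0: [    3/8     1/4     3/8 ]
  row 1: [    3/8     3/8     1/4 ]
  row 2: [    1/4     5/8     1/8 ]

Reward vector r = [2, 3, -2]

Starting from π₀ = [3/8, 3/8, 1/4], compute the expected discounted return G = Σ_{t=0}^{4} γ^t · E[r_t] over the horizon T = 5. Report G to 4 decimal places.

t=0: π = [0.3750, 0.3750, 0.2500], E[r] = 1.3750, γ^t·E[r] = 1.375000, running G = 1.375000
t=1: π = [0.3438, 0.3906, 0.2656], E[r] = 1.3281, γ^t·E[r] = 1.195313, running G = 2.570313
t=2: π = [0.3418, 0.3984, 0.2598], E[r] = 1.3594, γ^t·E[r] = 1.101094, running G = 3.671406
t=3: π = [0.3425, 0.3972, 0.2603], E[r] = 1.3562, γ^t·E[r] = 0.988671, running G = 4.660077
t=4: π = [0.3425, 0.3972, 0.2603], E[r] = 1.3561, γ^t·E[r] = 0.889744, running G = 5.549820

G = 5.5498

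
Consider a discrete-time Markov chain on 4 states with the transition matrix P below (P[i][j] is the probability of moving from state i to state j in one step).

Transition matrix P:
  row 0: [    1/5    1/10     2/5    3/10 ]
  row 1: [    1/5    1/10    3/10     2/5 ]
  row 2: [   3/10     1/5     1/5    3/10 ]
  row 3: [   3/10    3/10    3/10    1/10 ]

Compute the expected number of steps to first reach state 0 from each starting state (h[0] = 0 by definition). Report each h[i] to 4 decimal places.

h = [0.0000, 3.9071, 3.5792, 3.6066]

First-step conditioning: h[0] = 0; for i ≠ 0, h[i] = 1 + Σ_k P[i][k]·h[k].
  h[1] = 1 + 1/10·h[1] + 3/10·h[2] + 2/5·h[3]
  h[2] = 1 + 1/5·h[1] + 1/5·h[2] + 3/10·h[3]
  h[3] = 1 + 3/10·h[1] + 3/10·h[2] + 1/10·h[3]
Solving the 3×3 linear system over states ≠ 0 gives exactly h = [0, 715/183, 655/183, 220/61] (h[0] = 0 is the target).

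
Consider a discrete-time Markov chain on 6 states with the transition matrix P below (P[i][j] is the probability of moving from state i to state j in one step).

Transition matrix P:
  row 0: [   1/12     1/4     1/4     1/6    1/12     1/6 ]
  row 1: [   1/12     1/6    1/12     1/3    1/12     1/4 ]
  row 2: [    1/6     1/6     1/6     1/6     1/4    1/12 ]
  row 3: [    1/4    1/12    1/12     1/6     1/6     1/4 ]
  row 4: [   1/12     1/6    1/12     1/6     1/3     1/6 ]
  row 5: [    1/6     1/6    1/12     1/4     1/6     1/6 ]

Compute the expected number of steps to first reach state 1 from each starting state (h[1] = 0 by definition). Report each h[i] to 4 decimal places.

First-step conditioning: h[1] = 0; for i ≠ 1, h[i] = 1 + Σ_k P[i][k]·h[k].
  h[0] = 1 + 1/12·h[0] + 1/4·h[2] + 1/6·h[3] + 1/12·h[4] + 1/6·h[5]
  h[2] = 1 + 1/6·h[0] + 1/6·h[2] + 1/6·h[3] + 1/4·h[4] + 1/12·h[5]
  h[3] = 1 + 1/4·h[0] + 1/12·h[2] + 1/6·h[3] + 1/6·h[4] + 1/4·h[5]
  h[4] = 1 + 1/12·h[0] + 1/12·h[2] + 1/6·h[3] + 1/3·h[4] + 1/6·h[5]
  h[5] = 1 + 1/6·h[0] + 1/12·h[2] + 1/4·h[3] + 1/6·h[4] + 1/6·h[5]
Solving the 5×5 linear system over states ≠ 1 gives exactly h = [2622/467, 0, 36954/6071, 39810/6071, 37236/6071, 37188/6071] (h[1] = 0 is the target).

h = [5.6146, 0.0000, 6.0870, 6.5574, 6.1334, 6.1255]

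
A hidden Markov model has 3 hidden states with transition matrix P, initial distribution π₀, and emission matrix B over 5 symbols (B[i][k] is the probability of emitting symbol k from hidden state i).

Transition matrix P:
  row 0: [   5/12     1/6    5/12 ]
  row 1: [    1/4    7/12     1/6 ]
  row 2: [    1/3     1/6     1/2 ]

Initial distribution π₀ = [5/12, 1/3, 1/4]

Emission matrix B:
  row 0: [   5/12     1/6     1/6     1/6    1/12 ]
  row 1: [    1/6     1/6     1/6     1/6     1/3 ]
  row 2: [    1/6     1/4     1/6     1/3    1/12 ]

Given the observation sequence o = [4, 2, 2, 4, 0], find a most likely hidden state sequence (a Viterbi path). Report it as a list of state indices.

t=0: δ = [3.472e-02, 1.111e-01, 2.083e-02]  (obs o_0=4)
t=1: δ = [4.630e-03, 1.080e-02, 3.086e-03]  ψ = [1, 1, 1]  (obs o_1=2)
t=2: δ = [4.501e-04, 1.050e-03, 3.215e-04]  ψ = [1, 1, 0]  (obs o_2=2)
t=3: δ = [2.188e-05, 2.042e-04, 1.563e-05]  ψ = [1, 1, 0]  (obs o_3=4)
t=4: δ = [2.127e-05, 1.985e-05, 5.673e-06]  ψ = [1, 1, 1]  (obs o_4=0)
backtrack: best end state = 0; path = [1, 1, 1, 1, 0]

path = [1, 1, 1, 1, 0]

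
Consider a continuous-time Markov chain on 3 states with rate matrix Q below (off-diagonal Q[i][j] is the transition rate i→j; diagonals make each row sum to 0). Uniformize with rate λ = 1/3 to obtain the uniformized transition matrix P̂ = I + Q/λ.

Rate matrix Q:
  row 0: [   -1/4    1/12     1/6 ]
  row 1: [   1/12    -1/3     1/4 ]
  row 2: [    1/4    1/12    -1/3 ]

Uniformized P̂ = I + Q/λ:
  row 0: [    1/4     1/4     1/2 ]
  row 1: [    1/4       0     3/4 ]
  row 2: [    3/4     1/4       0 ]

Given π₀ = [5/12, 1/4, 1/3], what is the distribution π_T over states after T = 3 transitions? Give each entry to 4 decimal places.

t=0: π = [0.4167, 0.2500, 0.3333]
t=1: π = [0.4167, 0.1875, 0.3958]
t=2: π = [0.4479, 0.2031, 0.3490]
t=3: π = [0.4245, 0.1992, 0.3763]

π = [0.4245, 0.1992, 0.3763]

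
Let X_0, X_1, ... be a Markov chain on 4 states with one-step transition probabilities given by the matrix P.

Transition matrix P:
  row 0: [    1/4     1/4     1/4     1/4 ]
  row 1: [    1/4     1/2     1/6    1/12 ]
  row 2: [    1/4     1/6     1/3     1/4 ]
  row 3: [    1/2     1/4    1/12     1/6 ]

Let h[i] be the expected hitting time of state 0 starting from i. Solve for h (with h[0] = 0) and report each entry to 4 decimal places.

First-step conditioning: h[0] = 0; for i ≠ 0, h[i] = 1 + Σ_k P[i][k]·h[k].
  h[1] = 1 + 1/2·h[1] + 1/6·h[2] + 1/12·h[3]
  h[2] = 1 + 1/6·h[1] + 1/3·h[2] + 1/4·h[3]
  h[3] = 1 + 1/4·h[1] + 1/12·h[2] + 1/6·h[3]
Solving the 3×3 linear system over states ≠ 0 gives exactly h = [0, 32/9, 212/63, 164/63] (h[0] = 0 is the target).

h = [0.0000, 3.5556, 3.3651, 2.6032]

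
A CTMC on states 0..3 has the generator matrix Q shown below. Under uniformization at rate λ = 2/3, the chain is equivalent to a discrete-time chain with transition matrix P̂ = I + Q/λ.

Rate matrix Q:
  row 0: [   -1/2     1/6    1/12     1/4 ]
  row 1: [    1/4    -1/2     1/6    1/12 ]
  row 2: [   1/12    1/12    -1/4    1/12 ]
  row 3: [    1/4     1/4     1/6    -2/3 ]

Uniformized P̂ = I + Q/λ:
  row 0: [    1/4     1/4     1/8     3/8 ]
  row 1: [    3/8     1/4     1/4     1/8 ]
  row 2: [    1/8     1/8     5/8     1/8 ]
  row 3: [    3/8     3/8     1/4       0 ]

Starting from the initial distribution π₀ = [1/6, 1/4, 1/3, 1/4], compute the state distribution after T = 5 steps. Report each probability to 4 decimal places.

t=0: π = [0.1667, 0.2500, 0.3333, 0.2500]
t=1: π = [0.2708, 0.2396, 0.3542, 0.1354]
t=2: π = [0.2526, 0.2227, 0.3490, 0.1758]
t=3: π = [0.2562, 0.2284, 0.3493, 0.1662]
t=4: π = [0.2557, 0.2271, 0.3490, 0.1683]
t=5: π = [0.2558, 0.2274, 0.3489, 0.1679]

π = [0.2558, 0.2274, 0.3489, 0.1679]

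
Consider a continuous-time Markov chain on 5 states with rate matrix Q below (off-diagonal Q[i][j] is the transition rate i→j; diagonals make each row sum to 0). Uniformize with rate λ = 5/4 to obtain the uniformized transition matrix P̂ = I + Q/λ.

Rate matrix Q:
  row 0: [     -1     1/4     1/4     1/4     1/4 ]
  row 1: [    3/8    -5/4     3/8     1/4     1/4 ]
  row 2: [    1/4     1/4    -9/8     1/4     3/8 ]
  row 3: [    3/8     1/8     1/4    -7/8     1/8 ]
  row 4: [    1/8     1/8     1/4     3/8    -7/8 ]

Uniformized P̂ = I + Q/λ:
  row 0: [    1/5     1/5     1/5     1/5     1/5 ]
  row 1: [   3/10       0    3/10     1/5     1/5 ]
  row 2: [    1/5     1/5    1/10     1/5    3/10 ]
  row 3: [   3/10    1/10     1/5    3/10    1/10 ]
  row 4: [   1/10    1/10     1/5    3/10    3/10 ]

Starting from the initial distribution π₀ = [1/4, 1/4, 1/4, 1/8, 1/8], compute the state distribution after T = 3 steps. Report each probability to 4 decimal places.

t=0: π = [0.2500, 0.2500, 0.2500, 0.1250, 0.1250]
t=1: π = [0.2250, 0.1250, 0.2000, 0.2250, 0.2250]
t=2: π = [0.2125, 0.1300, 0.1925, 0.2450, 0.2200]
t=3: π = [0.2155, 0.1275, 0.1938, 0.2465, 0.2168]

π = [0.2155, 0.1275, 0.1938, 0.2465, 0.2168]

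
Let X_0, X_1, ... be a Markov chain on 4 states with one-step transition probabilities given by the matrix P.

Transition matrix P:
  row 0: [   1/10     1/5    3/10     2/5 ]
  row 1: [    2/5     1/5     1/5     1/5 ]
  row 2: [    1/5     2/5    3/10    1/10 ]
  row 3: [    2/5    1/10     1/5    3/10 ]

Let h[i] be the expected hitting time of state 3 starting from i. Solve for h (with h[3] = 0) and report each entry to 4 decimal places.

First-step conditioning: h[3] = 0; for i ≠ 3, h[i] = 1 + Σ_k P[i][k]·h[k].
  h[0] = 1 + 1/10·h[0] + 1/5·h[1] + 3/10·h[2]
  h[1] = 1 + 2/5·h[0] + 1/5·h[1] + 1/5·h[2]
  h[2] = 1 + 1/5·h[0] + 2/5·h[1] + 3/10·h[2]
Solving the 3×3 linear system over states ≠ 3 gives exactly h = [15/4, 35/8, 5, 0] (h[3] = 0 is the target).

h = [3.7500, 4.3750, 5.0000, 0.0000]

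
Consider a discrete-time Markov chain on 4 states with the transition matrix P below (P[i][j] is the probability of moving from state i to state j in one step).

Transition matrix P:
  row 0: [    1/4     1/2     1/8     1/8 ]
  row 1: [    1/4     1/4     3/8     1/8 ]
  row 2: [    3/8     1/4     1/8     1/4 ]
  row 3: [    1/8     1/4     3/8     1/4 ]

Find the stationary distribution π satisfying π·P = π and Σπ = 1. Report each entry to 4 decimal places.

Balance equations π_j = Σ_i π_i·P[i][j]:
  π_0 = 1/4·π_0 + 1/4·π_1 + 3/8·π_2 + 1/8·π_3
  π_1 = 1/2·π_0 + 1/4·π_1 + 1/4·π_2 + 1/4·π_3
  π_2 = 1/8·π_0 + 3/8·π_1 + 1/8·π_2 + 3/8·π_3
  normalize: π_0 + π_1 + π_2 + π_3 = 1
Solving the linear system gives exactly π = [37/143, 45/143, 71/286, 51/286].

π = [0.2587, 0.3147, 0.2483, 0.1783]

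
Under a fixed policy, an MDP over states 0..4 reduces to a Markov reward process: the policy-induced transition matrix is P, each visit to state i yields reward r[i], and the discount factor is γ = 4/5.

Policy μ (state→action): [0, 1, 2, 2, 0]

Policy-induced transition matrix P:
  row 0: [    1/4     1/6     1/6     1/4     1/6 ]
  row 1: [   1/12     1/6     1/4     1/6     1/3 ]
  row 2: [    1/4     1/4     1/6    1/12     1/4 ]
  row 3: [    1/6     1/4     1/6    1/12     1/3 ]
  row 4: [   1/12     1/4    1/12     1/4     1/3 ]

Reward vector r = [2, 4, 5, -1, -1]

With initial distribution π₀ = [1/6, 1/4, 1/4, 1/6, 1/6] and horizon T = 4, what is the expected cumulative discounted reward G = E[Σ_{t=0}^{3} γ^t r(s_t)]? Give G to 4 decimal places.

t=0: π = [0.1667, 0.2500, 0.2500, 0.1667, 0.1667], E[r] = 2.2500, γ^t·E[r] = 2.250000, running G = 2.250000
t=1: π = [0.1667, 0.2153, 0.1736, 0.1597, 0.2847], E[r] = 1.6181, γ^t·E[r] = 1.294444, running G = 3.544444
t=2: π = [0.1534, 0.2182, 0.1609, 0.1765, 0.2911], E[r] = 1.5162, γ^t·E[r] = 0.970370, running G = 4.514815
t=3: π = [0.1504, 0.2190, 0.1606, 0.1756, 0.2944], E[r] = 1.5100, γ^t·E[r] = 0.773111, running G = 5.287926

G = 5.2879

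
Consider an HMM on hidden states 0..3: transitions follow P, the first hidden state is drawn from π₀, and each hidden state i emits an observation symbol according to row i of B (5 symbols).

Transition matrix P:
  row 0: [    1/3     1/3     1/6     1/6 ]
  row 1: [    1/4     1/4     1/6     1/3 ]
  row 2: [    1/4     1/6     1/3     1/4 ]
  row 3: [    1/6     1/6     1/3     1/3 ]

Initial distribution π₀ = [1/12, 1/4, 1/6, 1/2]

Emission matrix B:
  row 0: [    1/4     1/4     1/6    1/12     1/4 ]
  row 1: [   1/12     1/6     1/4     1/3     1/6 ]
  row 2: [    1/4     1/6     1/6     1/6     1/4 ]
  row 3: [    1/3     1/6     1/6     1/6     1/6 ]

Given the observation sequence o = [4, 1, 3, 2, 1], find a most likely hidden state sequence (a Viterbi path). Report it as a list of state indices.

t=0: δ = [2.083e-02, 4.167e-02, 4.167e-02, 8.333e-02]  (obs o_0=4)
t=1: δ = [3.472e-03, 2.315e-03, 4.630e-03, 4.630e-03]  ψ = [3, 3, 3, 3]  (obs o_1=1)
t=2: δ = [9.645e-05, 3.858e-04, 2.572e-04, 2.572e-04]  ψ = [0, 0, 2, 3]  (obs o_2=3)
t=3: δ = [1.608e-05, 2.411e-05, 1.429e-05, 2.143e-05]  ψ = [1, 1, 2, 1]  (obs o_3=2)
t=4: δ = [1.507e-06, 1.005e-06, 1.191e-06, 1.340e-06]  ψ = [1, 1, 3, 1]  (obs o_4=1)
backtrack: best end state = 0; path = [3, 0, 1, 1, 0]

path = [3, 0, 1, 1, 0]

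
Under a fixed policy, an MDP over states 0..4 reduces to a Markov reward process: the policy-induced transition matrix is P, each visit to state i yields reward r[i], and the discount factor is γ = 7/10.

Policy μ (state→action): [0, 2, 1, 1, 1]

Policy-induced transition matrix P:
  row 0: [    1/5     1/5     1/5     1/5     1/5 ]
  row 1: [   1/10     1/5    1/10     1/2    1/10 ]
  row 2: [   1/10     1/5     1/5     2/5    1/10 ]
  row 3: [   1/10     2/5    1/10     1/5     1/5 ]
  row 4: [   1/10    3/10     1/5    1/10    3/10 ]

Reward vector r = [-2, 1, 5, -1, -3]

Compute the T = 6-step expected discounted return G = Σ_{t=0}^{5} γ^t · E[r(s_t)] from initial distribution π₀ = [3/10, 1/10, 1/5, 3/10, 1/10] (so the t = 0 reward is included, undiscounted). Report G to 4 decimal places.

G = -0.1510

t=0: π = [0.3000, 0.1000, 0.2000, 0.3000, 0.1000], E[r] = -0.1000, γ^t·E[r] = -0.100000, running G = -0.100000
t=1: π = [0.1300, 0.2700, 0.1600, 0.2600, 0.1800], E[r] = 0.0100, γ^t·E[r] = 0.007000, running G = -0.093000
t=2: π = [0.1130, 0.2700, 0.1470, 0.2950, 0.1750], E[r] = -0.0410, γ^t·E[r] = -0.020090, running G = -0.113090
t=3: π = [0.1113, 0.2765, 0.1435, 0.2929, 0.1758], E[r] = -0.0489, γ^t·E[r] = -0.016773, running G = -0.129863
t=4: π = [0.1111, 0.2762, 0.1431, 0.2941, 0.1756], E[r] = -0.0516, γ^t·E[r] = -0.012392, running G = -0.142254
t=5: π = [0.1111, 0.2764, 0.1430, 0.2939, 0.1756], E[r] = -0.0518, γ^t·E[r] = -0.008702, running G = -0.150957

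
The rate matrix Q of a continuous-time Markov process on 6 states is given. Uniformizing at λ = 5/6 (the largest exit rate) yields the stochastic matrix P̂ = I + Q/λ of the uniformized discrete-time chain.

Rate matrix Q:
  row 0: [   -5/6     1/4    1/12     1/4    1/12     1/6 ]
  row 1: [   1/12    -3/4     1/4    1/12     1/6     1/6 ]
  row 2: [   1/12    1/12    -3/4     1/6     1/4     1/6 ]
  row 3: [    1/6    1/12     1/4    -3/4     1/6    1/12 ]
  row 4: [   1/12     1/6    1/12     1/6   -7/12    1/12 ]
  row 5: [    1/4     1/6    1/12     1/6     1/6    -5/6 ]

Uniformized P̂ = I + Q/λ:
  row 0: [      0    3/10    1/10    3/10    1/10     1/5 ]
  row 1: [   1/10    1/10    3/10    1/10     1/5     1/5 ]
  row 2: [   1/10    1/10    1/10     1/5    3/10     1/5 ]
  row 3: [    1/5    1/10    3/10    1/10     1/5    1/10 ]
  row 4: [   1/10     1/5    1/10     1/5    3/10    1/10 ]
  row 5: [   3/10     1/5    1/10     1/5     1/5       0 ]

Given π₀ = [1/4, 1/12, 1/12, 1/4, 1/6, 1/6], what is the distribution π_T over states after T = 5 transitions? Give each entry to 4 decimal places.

t=0: π = [0.2500, 0.0833, 0.0833, 0.2500, 0.1667, 0.1667]
t=1: π = [0.1333, 0.1833, 0.1667, 0.1917, 0.2000, 0.1250]
t=2: π = [0.1308, 0.1592, 0.1750, 0.1758, 0.2233, 0.1358]
t=3: π = [0.1317, 0.1621, 0.1670, 0.1796, 0.2268, 0.1329]
t=4: π = [0.1314, 0.1623, 0.1683, 0.1790, 0.2262, 0.1328]
t=5: π = [0.1313, 0.1622, 0.1683, 0.1790, 0.2263, 0.1329]

π = [0.1313, 0.1622, 0.1683, 0.1790, 0.2263, 0.1329]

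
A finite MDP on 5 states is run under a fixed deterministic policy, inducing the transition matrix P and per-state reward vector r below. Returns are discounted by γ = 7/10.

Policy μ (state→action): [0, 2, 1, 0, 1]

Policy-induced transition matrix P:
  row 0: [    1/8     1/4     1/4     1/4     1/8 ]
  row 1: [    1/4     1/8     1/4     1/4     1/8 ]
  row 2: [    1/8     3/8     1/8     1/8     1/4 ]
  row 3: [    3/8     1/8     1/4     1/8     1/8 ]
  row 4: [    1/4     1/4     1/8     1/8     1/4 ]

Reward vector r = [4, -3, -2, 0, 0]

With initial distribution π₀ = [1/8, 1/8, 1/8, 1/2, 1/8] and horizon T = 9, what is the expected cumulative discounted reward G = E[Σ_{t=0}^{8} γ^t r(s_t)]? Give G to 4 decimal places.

t=0: π = [0.1250, 0.1250, 0.1250, 0.5000, 0.1250], E[r] = -0.1250, γ^t·E[r] = -0.125000, running G = -0.125000
t=1: π = [0.2813, 0.1875, 0.2188, 0.1563, 0.1563], E[r] = 0.1250, γ^t·E[r] = 0.087500, running G = -0.037500
t=2: π = [0.2070, 0.2344, 0.2031, 0.1836, 0.1719], E[r] = -0.2813, γ^t·E[r] = -0.137813, running G = -0.175313
t=3: π = [0.2217, 0.2231, 0.2031, 0.1802, 0.1719], E[r] = -0.1890, γ^t·E[r] = -0.064815, running G = -0.240127
t=4: π = [0.2194, 0.2250, 0.2031, 0.1806, 0.1719], E[r] = -0.2035, γ^t·E[r] = -0.048858, running G = -0.288986
t=5: π = [0.2198, 0.2247, 0.2031, 0.1805, 0.1719], E[r] = -0.2013, γ^t·E[r] = -0.033833, running G = -0.322818
t=6: π = [0.2197, 0.2247, 0.2031, 0.1806, 0.1719], E[r] = -0.2016, γ^t·E[r] = -0.023721, running G = -0.346539
t=7: π = [0.2197, 0.2247, 0.2031, 0.1806, 0.1719], E[r] = -0.2016, γ^t·E[r] = -0.016601, running G = -0.363140
t=8: π = [0.2197, 0.2247, 0.2031, 0.1806, 0.1719], E[r] = -0.2016, γ^t·E[r] = -0.011621, running G = -0.374761

G = -0.3748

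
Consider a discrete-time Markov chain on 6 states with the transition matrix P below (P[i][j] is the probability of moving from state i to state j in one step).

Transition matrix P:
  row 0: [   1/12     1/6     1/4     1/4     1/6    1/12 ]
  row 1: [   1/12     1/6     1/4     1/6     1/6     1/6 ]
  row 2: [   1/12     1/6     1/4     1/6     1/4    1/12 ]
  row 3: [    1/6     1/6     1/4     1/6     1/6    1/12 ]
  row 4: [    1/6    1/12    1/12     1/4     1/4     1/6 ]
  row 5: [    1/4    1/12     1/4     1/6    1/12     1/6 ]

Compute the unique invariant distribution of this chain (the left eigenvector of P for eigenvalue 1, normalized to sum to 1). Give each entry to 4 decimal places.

π = [0.1355, 0.1407, 0.2182, 0.1939, 0.1907, 0.1210]

Balance equations π_j = Σ_i π_i·P[i][j]:
  π_0 = 1/12·π_0 + 1/12·π_1 + 1/12·π_2 + 1/6·π_3 + 1/6·π_4 + 1/4·π_5
  π_1 = 1/6·π_0 + 1/6·π_1 + 1/6·π_2 + 1/6·π_3 + 1/12·π_4 + 1/12·π_5
  π_2 = 1/4·π_0 + 1/4·π_1 + 1/4·π_2 + 1/4·π_3 + 1/12·π_4 + 1/4·π_5
  π_3 = 1/4·π_0 + 1/6·π_1 + 1/6·π_2 + 1/6·π_3 + 1/4·π_4 + 1/6·π_5
  π_4 = 1/6·π_0 + 1/6·π_1 + 1/4·π_2 + 1/6·π_3 + 1/4·π_4 + 1/12·π_5
  normalize: π_0 + π_1 + π_2 + π_3 + π_4 + π_5 = 1
Solving the linear system gives exactly π = [31637/233402, 1263/8977, 1959/8977, 45245/233402, 3423/17954, 2173/17954].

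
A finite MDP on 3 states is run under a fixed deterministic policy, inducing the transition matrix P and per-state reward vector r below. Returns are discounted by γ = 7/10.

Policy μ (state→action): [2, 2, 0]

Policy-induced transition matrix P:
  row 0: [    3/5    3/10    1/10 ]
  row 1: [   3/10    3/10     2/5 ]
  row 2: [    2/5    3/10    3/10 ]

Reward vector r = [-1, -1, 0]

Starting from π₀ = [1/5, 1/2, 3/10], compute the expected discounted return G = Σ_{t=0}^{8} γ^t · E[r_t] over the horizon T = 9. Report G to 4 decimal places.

G = -2.3176

t=0: π = [0.2000, 0.5000, 0.3000], E[r] = -0.7000, γ^t·E[r] = -0.700000, running G = -0.700000
t=1: π = [0.3900, 0.3000, 0.3100], E[r] = -0.6900, γ^t·E[r] = -0.483000, running G = -1.183000
t=2: π = [0.4480, 0.3000, 0.2520], E[r] = -0.7480, γ^t·E[r] = -0.366520, running G = -1.549520
t=3: π = [0.4596, 0.3000, 0.2404], E[r] = -0.7596, γ^t·E[r] = -0.260543, running G = -1.810063
t=4: π = [0.4619, 0.3000, 0.2381], E[r] = -0.7619, γ^t·E[r] = -0.182937, running G = -1.993000
t=5: π = [0.4624, 0.3000, 0.2376], E[r] = -0.7624, γ^t·E[r] = -0.128134, running G = -2.121134
t=6: π = [0.4625, 0.3000, 0.2375], E[r] = -0.7625, γ^t·E[r] = -0.089705, running G = -2.210838
t=7: π = [0.4625, 0.3000, 0.2375], E[r] = -0.7625, γ^t·E[r] = -0.062795, running G = -2.273633
t=8: π = [0.4625, 0.3000, 0.2375], E[r] = -0.7625, γ^t·E[r] = -0.043957, running G = -2.317590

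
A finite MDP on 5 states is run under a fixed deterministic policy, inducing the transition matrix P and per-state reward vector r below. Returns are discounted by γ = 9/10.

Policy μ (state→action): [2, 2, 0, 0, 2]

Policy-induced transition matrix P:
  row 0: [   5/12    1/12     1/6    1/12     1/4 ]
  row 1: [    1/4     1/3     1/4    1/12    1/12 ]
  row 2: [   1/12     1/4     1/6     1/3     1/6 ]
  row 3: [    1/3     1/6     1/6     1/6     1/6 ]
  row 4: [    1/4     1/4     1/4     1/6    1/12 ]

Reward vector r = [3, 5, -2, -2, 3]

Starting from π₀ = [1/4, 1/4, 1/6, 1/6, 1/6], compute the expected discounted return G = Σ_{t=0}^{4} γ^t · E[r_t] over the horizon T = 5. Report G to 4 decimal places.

G = 6.9148

t=0: π = [0.2500, 0.2500, 0.1667, 0.1667, 0.1667], E[r] = 1.8333, γ^t·E[r] = 1.833333, running G = 1.833333
t=1: π = [0.2778, 0.2153, 0.2014, 0.1528, 0.1528], E[r] = 1.6597, γ^t·E[r] = 1.493750, running G = 3.327083
t=2: π = [0.2755, 0.2089, 0.1973, 0.1591, 0.1591], E[r] = 1.6354, γ^t·E[r] = 1.324688, running G = 4.651771
t=3: π = [0.2763, 0.2082, 0.1973, 0.1592, 0.1590], E[r] = 1.6338, γ^t·E[r] = 1.191059, running G = 5.842829
t=4: π = [0.2764, 0.2080, 0.1973, 0.1592, 0.1591], E[r] = 1.6339, γ^t·E[r] = 1.071971, running G = 6.914801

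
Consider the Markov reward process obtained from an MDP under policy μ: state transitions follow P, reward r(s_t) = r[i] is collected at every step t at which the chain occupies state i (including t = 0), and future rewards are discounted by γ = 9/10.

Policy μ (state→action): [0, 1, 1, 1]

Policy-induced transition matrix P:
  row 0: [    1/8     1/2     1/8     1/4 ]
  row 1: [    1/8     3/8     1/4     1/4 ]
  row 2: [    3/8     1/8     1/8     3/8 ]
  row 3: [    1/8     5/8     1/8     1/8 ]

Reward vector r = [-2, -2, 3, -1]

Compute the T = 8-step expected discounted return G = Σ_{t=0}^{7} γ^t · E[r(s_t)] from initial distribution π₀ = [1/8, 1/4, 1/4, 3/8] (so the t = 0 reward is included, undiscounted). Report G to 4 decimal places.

G = -4.5776

t=0: π = [0.1250, 0.2500, 0.2500, 0.3750], E[r] = -0.3750, γ^t·E[r] = -0.375000, running G = -0.375000
t=1: π = [0.1875, 0.4219, 0.1563, 0.2344], E[r] = -0.9844, γ^t·E[r] = -0.885938, running G = -1.260938
t=2: π = [0.1641, 0.4180, 0.1777, 0.2402], E[r] = -0.8711, γ^t·E[r] = -0.705586, running G = -1.966523
t=3: π = [0.1694, 0.4111, 0.1772, 0.2422], E[r] = -0.8716, γ^t·E[r] = -0.635383, running G = -2.601907
t=4: π = [0.1693, 0.4124, 0.1764, 0.2419], E[r] = -0.8762, γ^t·E[r] = -0.574848, running G = -3.176755
t=5: π = [0.1691, 0.4125, 0.1766, 0.2418], E[r] = -0.8754, γ^t·E[r] = -0.516931, running G = -3.693686
t=6: π = [0.1691, 0.4125, 0.1766, 0.2418], E[r] = -0.8753, γ^t·E[r] = -0.465182, running G = -4.158868
t=7: π = [0.1691, 0.4125, 0.1766, 0.2418], E[r] = -0.8754, γ^t·E[r] = -0.418690, running G = -4.577558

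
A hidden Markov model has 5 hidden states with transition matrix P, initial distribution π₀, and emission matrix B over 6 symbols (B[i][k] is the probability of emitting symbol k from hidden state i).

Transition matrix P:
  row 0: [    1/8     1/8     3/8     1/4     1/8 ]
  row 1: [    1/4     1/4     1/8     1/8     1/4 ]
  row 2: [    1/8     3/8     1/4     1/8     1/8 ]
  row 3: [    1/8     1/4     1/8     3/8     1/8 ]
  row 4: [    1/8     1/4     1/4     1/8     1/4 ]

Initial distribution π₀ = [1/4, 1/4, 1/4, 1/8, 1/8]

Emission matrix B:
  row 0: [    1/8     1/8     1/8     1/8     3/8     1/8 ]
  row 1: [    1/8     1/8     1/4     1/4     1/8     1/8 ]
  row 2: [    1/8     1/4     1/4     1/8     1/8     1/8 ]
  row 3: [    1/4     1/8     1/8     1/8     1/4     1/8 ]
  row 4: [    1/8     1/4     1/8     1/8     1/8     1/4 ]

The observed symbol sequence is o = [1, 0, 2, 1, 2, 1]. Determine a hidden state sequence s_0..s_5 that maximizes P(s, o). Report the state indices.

path = [2, 1, 0, 2, 1, 4]

t=0: δ = [3.125e-02, 3.125e-02, 6.250e-02, 1.562e-02, 3.125e-02]  (obs o_0=1)
t=1: δ = [9.766e-04, 2.930e-03, 1.953e-03, 1.953e-03, 9.766e-04]  ψ = [1, 2, 2, 0, 1]  (obs o_1=0)
t=2: δ = [9.155e-05, 1.831e-04, 1.221e-04, 9.155e-05, 9.155e-05]  ψ = [1, 1, 2, 3, 1]  (obs o_2=2)
t=3: δ = [5.722e-06, 5.722e-06, 8.583e-06, 4.292e-06, 1.144e-05]  ψ = [1, 1, 0, 3, 1]  (obs o_3=1)
t=4: δ = [1.788e-07, 8.047e-07, 7.153e-07, 2.012e-07, 3.576e-07]  ψ = [1, 2, 4, 3, 4]  (obs o_4=2)
t=5: δ = [2.515e-08, 3.353e-08, 4.470e-08, 1.257e-08, 5.029e-08]  ψ = [1, 2, 2, 1, 1]  (obs o_5=1)
backtrack: best end state = 4; path = [2, 1, 0, 2, 1, 4]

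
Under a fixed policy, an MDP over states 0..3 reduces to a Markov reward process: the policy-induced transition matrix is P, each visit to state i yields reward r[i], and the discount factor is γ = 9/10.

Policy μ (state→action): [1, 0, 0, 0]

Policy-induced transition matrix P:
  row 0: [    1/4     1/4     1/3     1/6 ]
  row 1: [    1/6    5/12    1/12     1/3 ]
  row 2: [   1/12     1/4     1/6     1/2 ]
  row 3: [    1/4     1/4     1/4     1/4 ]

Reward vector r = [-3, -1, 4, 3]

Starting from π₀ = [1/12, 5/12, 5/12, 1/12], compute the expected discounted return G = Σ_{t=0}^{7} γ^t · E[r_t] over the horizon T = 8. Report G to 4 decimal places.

t=0: π = [0.0833, 0.4167, 0.4167, 0.0833], E[r] = 1.2500, γ^t·E[r] = 1.250000, running G = 1.250000
t=1: π = [0.1458, 0.3194, 0.1528, 0.3819], E[r] = 1.0000, γ^t·E[r] = 0.900000, running G = 2.150000
t=2: π = [0.1979, 0.3032, 0.1962, 0.3027], E[r] = 0.7957, γ^t·E[r] = 0.644531, running G = 2.794531
t=3: π = [0.1920, 0.3005, 0.1996, 0.3078], E[r] = 0.8452, γ^t·E[r] = 0.616184, running G = 3.410715
t=4: π = [0.1917, 0.3001, 0.1993, 0.3089], E[r] = 0.8488, γ^t·E[r] = 0.556893, running G = 3.967608
t=5: π = [0.1918, 0.3000, 0.1994, 0.3089], E[r] = 0.8486, γ^t·E[r] = 0.501099, running G = 4.468708
t=6: π = [0.1918, 0.3000, 0.1994, 0.3089], E[r] = 0.8487, γ^t·E[r] = 0.451043, running G = 4.919750
t=7: π = [0.1918, 0.3000, 0.1994, 0.3089], E[r] = 0.8487, γ^t·E[r] = 0.405946, running G = 5.325697

G = 5.3257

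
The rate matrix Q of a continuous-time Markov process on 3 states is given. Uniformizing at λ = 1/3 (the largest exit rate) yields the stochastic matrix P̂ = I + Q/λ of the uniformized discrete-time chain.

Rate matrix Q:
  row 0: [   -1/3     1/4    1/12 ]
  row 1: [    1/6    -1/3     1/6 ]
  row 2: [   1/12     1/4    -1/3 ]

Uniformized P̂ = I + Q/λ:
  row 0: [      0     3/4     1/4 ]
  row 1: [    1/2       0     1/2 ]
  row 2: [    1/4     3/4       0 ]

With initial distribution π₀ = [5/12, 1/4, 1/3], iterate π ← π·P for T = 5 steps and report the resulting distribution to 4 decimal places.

π = [0.2645, 0.4709, 0.2646]

t=0: π = [0.4167, 0.2500, 0.3333]
t=1: π = [0.2083, 0.5625, 0.2292]
t=2: π = [0.3385, 0.3281, 0.3333]
t=3: π = [0.2474, 0.5039, 0.2487]
t=4: π = [0.3141, 0.3721, 0.3138]
t=5: π = [0.2645, 0.4709, 0.2646]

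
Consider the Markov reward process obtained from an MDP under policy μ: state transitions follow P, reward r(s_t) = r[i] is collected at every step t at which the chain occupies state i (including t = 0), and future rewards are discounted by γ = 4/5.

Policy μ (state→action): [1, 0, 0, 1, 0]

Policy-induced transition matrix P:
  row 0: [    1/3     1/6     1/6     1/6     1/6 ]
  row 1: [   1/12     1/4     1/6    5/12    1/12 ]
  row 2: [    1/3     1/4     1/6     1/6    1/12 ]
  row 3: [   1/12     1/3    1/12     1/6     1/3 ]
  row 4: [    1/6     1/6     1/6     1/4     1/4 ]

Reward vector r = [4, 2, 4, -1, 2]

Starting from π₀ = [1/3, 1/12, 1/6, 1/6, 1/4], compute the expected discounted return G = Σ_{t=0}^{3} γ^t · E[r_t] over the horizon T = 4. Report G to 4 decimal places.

G = 6.4723

t=0: π = [0.3333, 0.0833, 0.1667, 0.1667, 0.2500], E[r] = 2.5000, γ^t·E[r] = 2.500000, running G = 2.500000
t=1: π = [0.2292, 0.2153, 0.1528, 0.2083, 0.1944], E[r] = 2.1389, γ^t·E[r] = 1.711111, running G = 4.211111
t=2: π = [0.1950, 0.2321, 0.1493, 0.2367, 0.1869], E[r] = 1.9786, γ^t·E[r] = 1.266296, running G = 5.477407
t=3: π = [0.1850, 0.2379, 0.1469, 0.2403, 0.1899], E[r] = 1.9431, γ^t·E[r] = 0.994864, running G = 6.472272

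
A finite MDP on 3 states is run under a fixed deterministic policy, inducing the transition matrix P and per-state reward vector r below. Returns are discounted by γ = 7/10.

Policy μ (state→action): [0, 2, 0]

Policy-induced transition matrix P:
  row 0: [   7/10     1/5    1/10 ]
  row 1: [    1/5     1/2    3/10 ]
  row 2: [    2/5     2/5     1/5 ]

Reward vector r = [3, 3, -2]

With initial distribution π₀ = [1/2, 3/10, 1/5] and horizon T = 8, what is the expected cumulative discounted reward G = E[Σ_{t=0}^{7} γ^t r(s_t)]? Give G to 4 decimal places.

t=0: π = [0.5000, 0.3000, 0.2000], E[r] = 2.0000, γ^t·E[r] = 2.000000, running G = 2.000000
t=1: π = [0.4900, 0.3300, 0.1800], E[r] = 2.1000, γ^t·E[r] = 1.470000, running G = 3.470000
t=2: π = [0.4810, 0.3350, 0.1840], E[r] = 2.0800, γ^t·E[r] = 1.019200, running G = 4.489200
t=3: π = [0.4773, 0.3373, 0.1854], E[r] = 2.0730, γ^t·E[r] = 0.711039, running G = 5.200239
t=4: π = [0.4757, 0.3383, 0.1860], E[r] = 2.0700, γ^t·E[r] = 0.497007, running G = 5.697246
t=5: π = [0.4751, 0.3387, 0.1863], E[r] = 2.0687, γ^t·E[r] = 0.347691, running G = 6.044937
t=6: π = [0.4748, 0.3389, 0.1864], E[r] = 2.0682, γ^t·E[r] = 0.243321, running G = 6.288258
t=7: π = [0.4747, 0.3389, 0.1864], E[r] = 2.0680, γ^t·E[r] = 0.170306, running G = 6.458564

G = 6.4586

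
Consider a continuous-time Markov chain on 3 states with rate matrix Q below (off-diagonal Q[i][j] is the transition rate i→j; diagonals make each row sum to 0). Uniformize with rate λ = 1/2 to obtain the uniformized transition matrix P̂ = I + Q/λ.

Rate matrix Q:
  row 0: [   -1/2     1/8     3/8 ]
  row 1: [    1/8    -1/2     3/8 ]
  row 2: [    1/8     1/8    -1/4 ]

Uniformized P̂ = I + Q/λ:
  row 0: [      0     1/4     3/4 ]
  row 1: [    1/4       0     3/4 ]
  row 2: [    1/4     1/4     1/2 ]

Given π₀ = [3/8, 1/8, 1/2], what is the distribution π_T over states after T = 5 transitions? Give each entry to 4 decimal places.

t=0: π = [0.3750, 0.1250, 0.5000]
t=1: π = [0.1563, 0.2188, 0.6250]
t=2: π = [0.2109, 0.1953, 0.5938]
t=3: π = [0.1973, 0.2012, 0.6016]
t=4: π = [0.2007, 0.1997, 0.5996]
t=5: π = [0.1998, 0.2001, 0.6001]

π = [0.1998, 0.2001, 0.6001]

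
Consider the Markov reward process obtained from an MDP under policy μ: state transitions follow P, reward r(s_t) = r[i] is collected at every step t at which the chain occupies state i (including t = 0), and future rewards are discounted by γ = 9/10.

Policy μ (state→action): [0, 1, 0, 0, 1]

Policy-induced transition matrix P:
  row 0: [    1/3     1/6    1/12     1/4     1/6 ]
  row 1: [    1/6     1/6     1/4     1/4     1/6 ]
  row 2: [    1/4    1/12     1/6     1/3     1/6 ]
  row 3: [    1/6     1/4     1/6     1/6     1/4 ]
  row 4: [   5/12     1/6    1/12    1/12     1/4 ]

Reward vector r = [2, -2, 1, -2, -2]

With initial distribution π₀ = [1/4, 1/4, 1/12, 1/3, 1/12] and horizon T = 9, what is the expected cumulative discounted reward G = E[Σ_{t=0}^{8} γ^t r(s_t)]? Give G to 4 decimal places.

G = -3.2937

t=0: π = [0.2500, 0.2500, 0.0833, 0.3333, 0.0833], E[r] = -0.7500, γ^t·E[r] = -0.750000, running G = -0.750000
t=1: π = [0.2361, 0.1875, 0.1597, 0.2153, 0.2014], E[r] = -0.5764, γ^t·E[r] = -0.518750, running G = -1.268750
t=2: π = [0.2697, 0.1713, 0.1458, 0.2118, 0.2014], E[r] = -0.4838, γ^t·E[r] = -0.391875, running G = -1.660625
t=3: π = [0.2741, 0.1722, 0.1417, 0.2109, 0.2011], E[r] = -0.4785, γ^t·E[r] = -0.348820, running G = -2.009445
t=4: π = [0.2744, 0.1724, 0.1414, 0.2107, 0.2010], E[r] = -0.4780, γ^t·E[r] = -0.313632, running G = -2.323078
t=5: π = [0.2744, 0.1724, 0.1414, 0.2107, 0.2010], E[r] = -0.4780, γ^t·E[r] = -0.282246, running G = -2.605324
t=6: π = [0.2744, 0.1724, 0.1414, 0.2107, 0.2010], E[r] = -0.4780, γ^t·E[r] = -0.254030, running G = -2.859354
t=7: π = [0.2744, 0.1724, 0.1414, 0.2107, 0.2010], E[r] = -0.4780, γ^t·E[r] = -0.228628, running G = -3.087981
t=8: π = [0.2744, 0.1724, 0.1414, 0.2107, 0.2010], E[r] = -0.4780, γ^t·E[r] = -0.205765, running G = -3.293746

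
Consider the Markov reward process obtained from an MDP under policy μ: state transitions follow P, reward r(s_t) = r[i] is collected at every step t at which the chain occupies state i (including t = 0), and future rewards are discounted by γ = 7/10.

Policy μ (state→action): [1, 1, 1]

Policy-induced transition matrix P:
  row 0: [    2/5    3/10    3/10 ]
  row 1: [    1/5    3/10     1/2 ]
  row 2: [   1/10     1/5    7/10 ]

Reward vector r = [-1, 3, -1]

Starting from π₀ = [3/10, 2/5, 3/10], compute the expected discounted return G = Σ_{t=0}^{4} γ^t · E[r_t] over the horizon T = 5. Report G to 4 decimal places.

G = 0.6417

t=0: π = [0.3000, 0.4000, 0.3000], E[r] = 0.6000, γ^t·E[r] = 0.600000, running G = 0.600000
t=1: π = [0.2300, 0.2700, 0.5000], E[r] = 0.0800, γ^t·E[r] = 0.056000, running G = 0.656000
t=2: π = [0.1960, 0.2500, 0.5540], E[r] = 0.0000, γ^t·E[r] = 0.000000, running G = 0.656000
t=3: π = [0.1838, 0.2446, 0.5716], E[r] = -0.0216, γ^t·E[r] = -0.007409, running G = 0.648591
t=4: π = [0.1796, 0.2428, 0.5776], E[r] = -0.0286, γ^t·E[r] = -0.006876, running G = 0.641715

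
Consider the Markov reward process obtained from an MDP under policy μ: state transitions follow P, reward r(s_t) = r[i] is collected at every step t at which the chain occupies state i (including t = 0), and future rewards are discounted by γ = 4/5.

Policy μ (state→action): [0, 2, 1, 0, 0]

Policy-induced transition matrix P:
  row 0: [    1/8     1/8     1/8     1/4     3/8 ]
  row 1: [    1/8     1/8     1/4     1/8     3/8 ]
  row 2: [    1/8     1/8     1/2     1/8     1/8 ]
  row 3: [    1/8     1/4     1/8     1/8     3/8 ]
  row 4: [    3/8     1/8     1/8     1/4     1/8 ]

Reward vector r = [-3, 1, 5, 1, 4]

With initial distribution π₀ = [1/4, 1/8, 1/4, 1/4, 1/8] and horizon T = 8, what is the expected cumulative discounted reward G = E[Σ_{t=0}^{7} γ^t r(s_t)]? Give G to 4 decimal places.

G = 7.6306

t=0: π = [0.2500, 0.1250, 0.2500, 0.2500, 0.1250], E[r] = 1.3750, γ^t·E[r] = 1.375000, running G = 1.375000
t=1: π = [0.1563, 0.1563, 0.2344, 0.1719, 0.2813], E[r] = 2.1563, γ^t·E[r] = 1.725000, running G = 3.100000
t=2: π = [0.1953, 0.1465, 0.2324, 0.1797, 0.2461], E[r] = 1.8867, γ^t·E[r] = 1.207500, running G = 4.307500
t=3: π = [0.1865, 0.1475, 0.2305, 0.1802, 0.2554], E[r] = 1.9419, γ^t·E[r] = 0.994250, running G = 5.301750
t=4: π = [0.1888, 0.1475, 0.2299, 0.1802, 0.2535], E[r] = 1.9247, γ^t·E[r] = 0.788350, running G = 6.090100
t=5: π = [0.1884, 0.1475, 0.2296, 0.1803, 0.2542], E[r] = 1.9275, γ^t·E[r] = 0.631590, running G = 6.721690
t=6: π = [0.1885, 0.1475, 0.2296, 0.1803, 0.2541], E[r] = 1.9262, γ^t·E[r] = 0.504950, running G = 7.226640
t=7: π = [0.1885, 0.1475, 0.2295, 0.1803, 0.2541], E[r] = 1.9263, γ^t·E[r] = 0.403983, running G = 7.630623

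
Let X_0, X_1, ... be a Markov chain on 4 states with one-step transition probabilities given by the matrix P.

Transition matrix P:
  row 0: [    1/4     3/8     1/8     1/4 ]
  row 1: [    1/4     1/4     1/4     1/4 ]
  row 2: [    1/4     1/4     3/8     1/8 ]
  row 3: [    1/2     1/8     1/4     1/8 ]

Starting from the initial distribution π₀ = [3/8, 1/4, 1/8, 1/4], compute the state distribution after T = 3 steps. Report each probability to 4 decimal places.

t=0: π = [0.3750, 0.2500, 0.1250, 0.2500]
t=1: π = [0.3125, 0.2656, 0.2188, 0.2031]
t=2: π = [0.3008, 0.2637, 0.2383, 0.1973]
t=3: π = [0.2993, 0.2629, 0.2422, 0.1956]

π = [0.2993, 0.2629, 0.2422, 0.1956]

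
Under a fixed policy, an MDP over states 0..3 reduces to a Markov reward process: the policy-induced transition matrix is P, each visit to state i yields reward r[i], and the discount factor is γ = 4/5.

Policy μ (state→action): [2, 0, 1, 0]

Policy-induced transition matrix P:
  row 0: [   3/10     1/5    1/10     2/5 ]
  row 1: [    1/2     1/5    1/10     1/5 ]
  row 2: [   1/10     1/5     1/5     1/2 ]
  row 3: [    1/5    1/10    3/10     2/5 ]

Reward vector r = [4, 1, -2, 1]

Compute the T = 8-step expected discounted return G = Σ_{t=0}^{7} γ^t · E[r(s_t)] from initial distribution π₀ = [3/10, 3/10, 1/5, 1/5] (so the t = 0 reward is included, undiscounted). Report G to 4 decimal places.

G = 5.2548

t=0: π = [0.3000, 0.3000, 0.2000, 0.2000], E[r] = 1.3000, γ^t·E[r] = 1.300000, running G = 1.300000
t=1: π = [0.3000, 0.1800, 0.1600, 0.3600], E[r] = 1.4200, γ^t·E[r] = 1.136000, running G = 2.436000
t=2: π = [0.2680, 0.1640, 0.1880, 0.3800], E[r] = 1.2400, γ^t·E[r] = 0.793600, running G = 3.229600
t=3: π = [0.2572, 0.1620, 0.1948, 0.3860], E[r] = 1.1872, γ^t·E[r] = 0.607846, running G = 3.837446
t=4: π = [0.2548, 0.1614, 0.1967, 0.3871], E[r] = 1.1745, γ^t·E[r] = 0.481067, running G = 4.318513
t=5: π = [0.2542, 0.1613, 0.1971, 0.3874], E[r] = 1.1715, γ^t·E[r] = 0.383863, running G = 4.702376
t=6: π = [0.2541, 0.1613, 0.1972, 0.3875], E[r] = 1.1708, γ^t·E[r] = 0.306905, running G = 5.009281
t=7: π = [0.2541, 0.1613, 0.1972, 0.3875], E[r] = 1.1706, γ^t·E[r] = 0.245489, running G = 5.254771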